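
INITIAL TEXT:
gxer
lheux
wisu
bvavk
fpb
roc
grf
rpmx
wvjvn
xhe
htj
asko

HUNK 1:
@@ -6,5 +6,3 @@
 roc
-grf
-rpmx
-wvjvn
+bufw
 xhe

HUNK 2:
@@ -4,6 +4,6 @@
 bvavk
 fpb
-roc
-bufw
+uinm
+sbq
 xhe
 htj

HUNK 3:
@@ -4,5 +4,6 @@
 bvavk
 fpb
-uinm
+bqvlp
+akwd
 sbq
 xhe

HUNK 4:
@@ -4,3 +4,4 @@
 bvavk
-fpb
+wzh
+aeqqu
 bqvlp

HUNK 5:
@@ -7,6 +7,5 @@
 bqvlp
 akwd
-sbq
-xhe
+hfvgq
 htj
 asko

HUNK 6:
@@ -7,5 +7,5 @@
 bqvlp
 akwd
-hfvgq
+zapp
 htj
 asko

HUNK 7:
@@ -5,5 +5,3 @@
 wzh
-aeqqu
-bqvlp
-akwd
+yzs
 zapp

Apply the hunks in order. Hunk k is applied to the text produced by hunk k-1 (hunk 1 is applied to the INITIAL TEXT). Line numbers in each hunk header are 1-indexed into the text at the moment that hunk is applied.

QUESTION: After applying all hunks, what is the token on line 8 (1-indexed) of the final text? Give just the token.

Answer: htj

Derivation:
Hunk 1: at line 6 remove [grf,rpmx,wvjvn] add [bufw] -> 10 lines: gxer lheux wisu bvavk fpb roc bufw xhe htj asko
Hunk 2: at line 4 remove [roc,bufw] add [uinm,sbq] -> 10 lines: gxer lheux wisu bvavk fpb uinm sbq xhe htj asko
Hunk 3: at line 4 remove [uinm] add [bqvlp,akwd] -> 11 lines: gxer lheux wisu bvavk fpb bqvlp akwd sbq xhe htj asko
Hunk 4: at line 4 remove [fpb] add [wzh,aeqqu] -> 12 lines: gxer lheux wisu bvavk wzh aeqqu bqvlp akwd sbq xhe htj asko
Hunk 5: at line 7 remove [sbq,xhe] add [hfvgq] -> 11 lines: gxer lheux wisu bvavk wzh aeqqu bqvlp akwd hfvgq htj asko
Hunk 6: at line 7 remove [hfvgq] add [zapp] -> 11 lines: gxer lheux wisu bvavk wzh aeqqu bqvlp akwd zapp htj asko
Hunk 7: at line 5 remove [aeqqu,bqvlp,akwd] add [yzs] -> 9 lines: gxer lheux wisu bvavk wzh yzs zapp htj asko
Final line 8: htj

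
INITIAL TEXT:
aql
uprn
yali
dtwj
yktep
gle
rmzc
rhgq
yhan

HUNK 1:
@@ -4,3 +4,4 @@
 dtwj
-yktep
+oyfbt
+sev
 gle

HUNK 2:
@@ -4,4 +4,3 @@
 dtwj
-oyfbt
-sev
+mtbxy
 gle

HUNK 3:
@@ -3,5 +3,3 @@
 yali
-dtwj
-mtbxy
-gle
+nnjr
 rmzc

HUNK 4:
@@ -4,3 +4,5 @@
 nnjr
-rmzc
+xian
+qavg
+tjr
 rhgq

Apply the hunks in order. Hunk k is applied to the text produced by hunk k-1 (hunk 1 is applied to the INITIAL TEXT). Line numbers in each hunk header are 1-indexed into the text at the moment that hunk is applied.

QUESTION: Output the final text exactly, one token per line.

Hunk 1: at line 4 remove [yktep] add [oyfbt,sev] -> 10 lines: aql uprn yali dtwj oyfbt sev gle rmzc rhgq yhan
Hunk 2: at line 4 remove [oyfbt,sev] add [mtbxy] -> 9 lines: aql uprn yali dtwj mtbxy gle rmzc rhgq yhan
Hunk 3: at line 3 remove [dtwj,mtbxy,gle] add [nnjr] -> 7 lines: aql uprn yali nnjr rmzc rhgq yhan
Hunk 4: at line 4 remove [rmzc] add [xian,qavg,tjr] -> 9 lines: aql uprn yali nnjr xian qavg tjr rhgq yhan

Answer: aql
uprn
yali
nnjr
xian
qavg
tjr
rhgq
yhan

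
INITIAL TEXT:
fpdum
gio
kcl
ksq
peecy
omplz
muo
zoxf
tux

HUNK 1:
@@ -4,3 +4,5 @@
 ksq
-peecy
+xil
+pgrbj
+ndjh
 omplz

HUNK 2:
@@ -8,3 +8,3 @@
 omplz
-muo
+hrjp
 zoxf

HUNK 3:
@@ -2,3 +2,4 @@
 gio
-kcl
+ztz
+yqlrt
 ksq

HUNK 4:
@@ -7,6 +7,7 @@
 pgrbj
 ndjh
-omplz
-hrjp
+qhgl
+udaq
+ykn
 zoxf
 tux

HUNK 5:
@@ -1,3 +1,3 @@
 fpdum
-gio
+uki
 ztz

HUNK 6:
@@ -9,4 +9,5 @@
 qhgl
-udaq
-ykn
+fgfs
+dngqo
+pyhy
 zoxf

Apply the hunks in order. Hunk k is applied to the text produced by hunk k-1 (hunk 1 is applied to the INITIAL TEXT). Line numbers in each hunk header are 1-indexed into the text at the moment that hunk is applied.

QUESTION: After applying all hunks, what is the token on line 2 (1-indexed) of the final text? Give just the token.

Answer: uki

Derivation:
Hunk 1: at line 4 remove [peecy] add [xil,pgrbj,ndjh] -> 11 lines: fpdum gio kcl ksq xil pgrbj ndjh omplz muo zoxf tux
Hunk 2: at line 8 remove [muo] add [hrjp] -> 11 lines: fpdum gio kcl ksq xil pgrbj ndjh omplz hrjp zoxf tux
Hunk 3: at line 2 remove [kcl] add [ztz,yqlrt] -> 12 lines: fpdum gio ztz yqlrt ksq xil pgrbj ndjh omplz hrjp zoxf tux
Hunk 4: at line 7 remove [omplz,hrjp] add [qhgl,udaq,ykn] -> 13 lines: fpdum gio ztz yqlrt ksq xil pgrbj ndjh qhgl udaq ykn zoxf tux
Hunk 5: at line 1 remove [gio] add [uki] -> 13 lines: fpdum uki ztz yqlrt ksq xil pgrbj ndjh qhgl udaq ykn zoxf tux
Hunk 6: at line 9 remove [udaq,ykn] add [fgfs,dngqo,pyhy] -> 14 lines: fpdum uki ztz yqlrt ksq xil pgrbj ndjh qhgl fgfs dngqo pyhy zoxf tux
Final line 2: uki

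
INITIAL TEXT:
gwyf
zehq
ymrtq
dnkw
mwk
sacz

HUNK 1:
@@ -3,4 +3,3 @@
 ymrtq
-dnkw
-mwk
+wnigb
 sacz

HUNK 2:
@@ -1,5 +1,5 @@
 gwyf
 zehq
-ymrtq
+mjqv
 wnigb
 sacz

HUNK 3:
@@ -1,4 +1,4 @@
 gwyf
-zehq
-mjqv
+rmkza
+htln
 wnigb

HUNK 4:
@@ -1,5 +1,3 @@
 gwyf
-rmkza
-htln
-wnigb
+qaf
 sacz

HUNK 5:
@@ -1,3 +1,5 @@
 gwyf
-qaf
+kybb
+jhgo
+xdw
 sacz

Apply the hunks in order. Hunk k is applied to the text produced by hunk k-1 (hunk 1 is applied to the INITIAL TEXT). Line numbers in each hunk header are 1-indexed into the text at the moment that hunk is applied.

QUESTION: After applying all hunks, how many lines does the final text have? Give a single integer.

Hunk 1: at line 3 remove [dnkw,mwk] add [wnigb] -> 5 lines: gwyf zehq ymrtq wnigb sacz
Hunk 2: at line 1 remove [ymrtq] add [mjqv] -> 5 lines: gwyf zehq mjqv wnigb sacz
Hunk 3: at line 1 remove [zehq,mjqv] add [rmkza,htln] -> 5 lines: gwyf rmkza htln wnigb sacz
Hunk 4: at line 1 remove [rmkza,htln,wnigb] add [qaf] -> 3 lines: gwyf qaf sacz
Hunk 5: at line 1 remove [qaf] add [kybb,jhgo,xdw] -> 5 lines: gwyf kybb jhgo xdw sacz
Final line count: 5

Answer: 5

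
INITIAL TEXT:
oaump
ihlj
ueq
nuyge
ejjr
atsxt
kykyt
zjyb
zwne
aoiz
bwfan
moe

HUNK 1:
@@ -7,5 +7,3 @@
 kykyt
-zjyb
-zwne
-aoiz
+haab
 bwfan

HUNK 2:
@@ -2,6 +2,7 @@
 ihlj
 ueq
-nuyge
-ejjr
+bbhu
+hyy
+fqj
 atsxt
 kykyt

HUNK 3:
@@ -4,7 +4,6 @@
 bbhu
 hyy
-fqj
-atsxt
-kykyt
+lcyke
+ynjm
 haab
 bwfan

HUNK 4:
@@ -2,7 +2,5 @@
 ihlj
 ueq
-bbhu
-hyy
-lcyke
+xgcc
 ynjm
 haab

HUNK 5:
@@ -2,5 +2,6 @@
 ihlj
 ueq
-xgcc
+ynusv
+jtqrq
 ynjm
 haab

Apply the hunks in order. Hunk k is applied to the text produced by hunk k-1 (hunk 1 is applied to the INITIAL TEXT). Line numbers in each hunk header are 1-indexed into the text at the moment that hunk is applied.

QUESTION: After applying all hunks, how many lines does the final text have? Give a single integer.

Hunk 1: at line 7 remove [zjyb,zwne,aoiz] add [haab] -> 10 lines: oaump ihlj ueq nuyge ejjr atsxt kykyt haab bwfan moe
Hunk 2: at line 2 remove [nuyge,ejjr] add [bbhu,hyy,fqj] -> 11 lines: oaump ihlj ueq bbhu hyy fqj atsxt kykyt haab bwfan moe
Hunk 3: at line 4 remove [fqj,atsxt,kykyt] add [lcyke,ynjm] -> 10 lines: oaump ihlj ueq bbhu hyy lcyke ynjm haab bwfan moe
Hunk 4: at line 2 remove [bbhu,hyy,lcyke] add [xgcc] -> 8 lines: oaump ihlj ueq xgcc ynjm haab bwfan moe
Hunk 5: at line 2 remove [xgcc] add [ynusv,jtqrq] -> 9 lines: oaump ihlj ueq ynusv jtqrq ynjm haab bwfan moe
Final line count: 9

Answer: 9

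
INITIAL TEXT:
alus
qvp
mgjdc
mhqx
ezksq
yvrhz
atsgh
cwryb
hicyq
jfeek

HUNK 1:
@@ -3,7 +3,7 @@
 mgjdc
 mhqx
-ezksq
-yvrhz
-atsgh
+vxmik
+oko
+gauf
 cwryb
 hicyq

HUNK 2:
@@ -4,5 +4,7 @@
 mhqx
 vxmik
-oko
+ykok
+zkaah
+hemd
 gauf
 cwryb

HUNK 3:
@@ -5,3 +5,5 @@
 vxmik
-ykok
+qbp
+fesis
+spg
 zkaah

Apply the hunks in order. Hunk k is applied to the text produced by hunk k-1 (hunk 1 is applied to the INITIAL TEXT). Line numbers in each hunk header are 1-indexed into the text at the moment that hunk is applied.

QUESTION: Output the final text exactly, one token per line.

Hunk 1: at line 3 remove [ezksq,yvrhz,atsgh] add [vxmik,oko,gauf] -> 10 lines: alus qvp mgjdc mhqx vxmik oko gauf cwryb hicyq jfeek
Hunk 2: at line 4 remove [oko] add [ykok,zkaah,hemd] -> 12 lines: alus qvp mgjdc mhqx vxmik ykok zkaah hemd gauf cwryb hicyq jfeek
Hunk 3: at line 5 remove [ykok] add [qbp,fesis,spg] -> 14 lines: alus qvp mgjdc mhqx vxmik qbp fesis spg zkaah hemd gauf cwryb hicyq jfeek

Answer: alus
qvp
mgjdc
mhqx
vxmik
qbp
fesis
spg
zkaah
hemd
gauf
cwryb
hicyq
jfeek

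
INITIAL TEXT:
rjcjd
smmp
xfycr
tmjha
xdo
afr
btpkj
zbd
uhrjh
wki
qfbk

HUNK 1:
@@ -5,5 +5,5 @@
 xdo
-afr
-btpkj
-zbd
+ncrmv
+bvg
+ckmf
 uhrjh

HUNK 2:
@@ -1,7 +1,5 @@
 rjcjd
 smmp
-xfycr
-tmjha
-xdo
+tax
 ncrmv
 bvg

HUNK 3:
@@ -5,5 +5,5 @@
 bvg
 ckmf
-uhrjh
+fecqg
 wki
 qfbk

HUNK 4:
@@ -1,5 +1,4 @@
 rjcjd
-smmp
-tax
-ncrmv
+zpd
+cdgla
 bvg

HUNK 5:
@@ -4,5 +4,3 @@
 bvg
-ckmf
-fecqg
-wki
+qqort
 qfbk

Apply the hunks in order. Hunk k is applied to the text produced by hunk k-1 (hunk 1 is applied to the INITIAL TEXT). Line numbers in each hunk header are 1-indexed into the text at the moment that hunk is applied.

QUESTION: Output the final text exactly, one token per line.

Answer: rjcjd
zpd
cdgla
bvg
qqort
qfbk

Derivation:
Hunk 1: at line 5 remove [afr,btpkj,zbd] add [ncrmv,bvg,ckmf] -> 11 lines: rjcjd smmp xfycr tmjha xdo ncrmv bvg ckmf uhrjh wki qfbk
Hunk 2: at line 1 remove [xfycr,tmjha,xdo] add [tax] -> 9 lines: rjcjd smmp tax ncrmv bvg ckmf uhrjh wki qfbk
Hunk 3: at line 5 remove [uhrjh] add [fecqg] -> 9 lines: rjcjd smmp tax ncrmv bvg ckmf fecqg wki qfbk
Hunk 4: at line 1 remove [smmp,tax,ncrmv] add [zpd,cdgla] -> 8 lines: rjcjd zpd cdgla bvg ckmf fecqg wki qfbk
Hunk 5: at line 4 remove [ckmf,fecqg,wki] add [qqort] -> 6 lines: rjcjd zpd cdgla bvg qqort qfbk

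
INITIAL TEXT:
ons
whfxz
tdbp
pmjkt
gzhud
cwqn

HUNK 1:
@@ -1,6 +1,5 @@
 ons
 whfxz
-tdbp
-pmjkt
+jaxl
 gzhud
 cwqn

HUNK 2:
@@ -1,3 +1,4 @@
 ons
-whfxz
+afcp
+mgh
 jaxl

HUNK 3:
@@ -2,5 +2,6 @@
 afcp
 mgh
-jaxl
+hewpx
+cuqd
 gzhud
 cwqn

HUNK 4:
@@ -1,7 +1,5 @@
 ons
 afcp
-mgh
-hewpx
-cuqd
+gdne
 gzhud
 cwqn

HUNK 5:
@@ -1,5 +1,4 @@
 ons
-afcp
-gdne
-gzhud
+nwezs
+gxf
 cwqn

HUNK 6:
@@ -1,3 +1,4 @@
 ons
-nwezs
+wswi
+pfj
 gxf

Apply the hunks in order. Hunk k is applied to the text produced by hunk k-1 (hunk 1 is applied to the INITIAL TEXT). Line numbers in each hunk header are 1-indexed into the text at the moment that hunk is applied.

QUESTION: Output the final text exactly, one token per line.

Answer: ons
wswi
pfj
gxf
cwqn

Derivation:
Hunk 1: at line 1 remove [tdbp,pmjkt] add [jaxl] -> 5 lines: ons whfxz jaxl gzhud cwqn
Hunk 2: at line 1 remove [whfxz] add [afcp,mgh] -> 6 lines: ons afcp mgh jaxl gzhud cwqn
Hunk 3: at line 2 remove [jaxl] add [hewpx,cuqd] -> 7 lines: ons afcp mgh hewpx cuqd gzhud cwqn
Hunk 4: at line 1 remove [mgh,hewpx,cuqd] add [gdne] -> 5 lines: ons afcp gdne gzhud cwqn
Hunk 5: at line 1 remove [afcp,gdne,gzhud] add [nwezs,gxf] -> 4 lines: ons nwezs gxf cwqn
Hunk 6: at line 1 remove [nwezs] add [wswi,pfj] -> 5 lines: ons wswi pfj gxf cwqn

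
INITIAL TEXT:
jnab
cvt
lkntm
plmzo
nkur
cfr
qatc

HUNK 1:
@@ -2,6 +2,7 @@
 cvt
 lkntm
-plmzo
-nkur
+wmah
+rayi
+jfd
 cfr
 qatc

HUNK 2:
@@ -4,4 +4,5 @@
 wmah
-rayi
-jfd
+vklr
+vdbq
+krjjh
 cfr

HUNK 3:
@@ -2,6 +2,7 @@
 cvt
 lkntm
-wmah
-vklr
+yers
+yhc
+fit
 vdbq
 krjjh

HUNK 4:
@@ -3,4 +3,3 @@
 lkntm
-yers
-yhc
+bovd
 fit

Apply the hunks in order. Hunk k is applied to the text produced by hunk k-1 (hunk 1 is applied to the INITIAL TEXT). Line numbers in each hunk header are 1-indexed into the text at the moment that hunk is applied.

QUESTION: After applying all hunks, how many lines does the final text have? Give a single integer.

Hunk 1: at line 2 remove [plmzo,nkur] add [wmah,rayi,jfd] -> 8 lines: jnab cvt lkntm wmah rayi jfd cfr qatc
Hunk 2: at line 4 remove [rayi,jfd] add [vklr,vdbq,krjjh] -> 9 lines: jnab cvt lkntm wmah vklr vdbq krjjh cfr qatc
Hunk 3: at line 2 remove [wmah,vklr] add [yers,yhc,fit] -> 10 lines: jnab cvt lkntm yers yhc fit vdbq krjjh cfr qatc
Hunk 4: at line 3 remove [yers,yhc] add [bovd] -> 9 lines: jnab cvt lkntm bovd fit vdbq krjjh cfr qatc
Final line count: 9

Answer: 9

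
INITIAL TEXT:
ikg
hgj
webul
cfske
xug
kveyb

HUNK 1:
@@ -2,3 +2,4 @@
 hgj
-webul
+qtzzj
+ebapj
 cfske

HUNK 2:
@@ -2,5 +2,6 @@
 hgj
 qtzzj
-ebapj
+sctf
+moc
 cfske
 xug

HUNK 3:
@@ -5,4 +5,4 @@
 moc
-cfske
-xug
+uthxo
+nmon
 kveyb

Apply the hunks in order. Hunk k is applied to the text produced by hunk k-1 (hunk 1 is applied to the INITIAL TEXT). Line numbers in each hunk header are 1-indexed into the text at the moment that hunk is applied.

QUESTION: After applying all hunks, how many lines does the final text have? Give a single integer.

Hunk 1: at line 2 remove [webul] add [qtzzj,ebapj] -> 7 lines: ikg hgj qtzzj ebapj cfske xug kveyb
Hunk 2: at line 2 remove [ebapj] add [sctf,moc] -> 8 lines: ikg hgj qtzzj sctf moc cfske xug kveyb
Hunk 3: at line 5 remove [cfske,xug] add [uthxo,nmon] -> 8 lines: ikg hgj qtzzj sctf moc uthxo nmon kveyb
Final line count: 8

Answer: 8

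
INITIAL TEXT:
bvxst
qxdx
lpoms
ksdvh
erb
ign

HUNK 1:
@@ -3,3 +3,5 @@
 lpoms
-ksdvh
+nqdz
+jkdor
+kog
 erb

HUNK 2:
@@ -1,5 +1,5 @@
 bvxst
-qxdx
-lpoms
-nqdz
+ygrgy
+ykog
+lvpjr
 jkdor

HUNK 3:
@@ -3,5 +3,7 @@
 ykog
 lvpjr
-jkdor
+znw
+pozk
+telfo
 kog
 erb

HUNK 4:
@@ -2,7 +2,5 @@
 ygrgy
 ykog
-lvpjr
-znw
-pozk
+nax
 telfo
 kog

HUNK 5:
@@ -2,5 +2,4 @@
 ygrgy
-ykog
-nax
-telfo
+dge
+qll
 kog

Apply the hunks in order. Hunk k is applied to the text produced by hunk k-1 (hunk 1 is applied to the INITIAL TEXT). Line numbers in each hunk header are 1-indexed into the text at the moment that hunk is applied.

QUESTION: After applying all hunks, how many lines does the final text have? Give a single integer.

Answer: 7

Derivation:
Hunk 1: at line 3 remove [ksdvh] add [nqdz,jkdor,kog] -> 8 lines: bvxst qxdx lpoms nqdz jkdor kog erb ign
Hunk 2: at line 1 remove [qxdx,lpoms,nqdz] add [ygrgy,ykog,lvpjr] -> 8 lines: bvxst ygrgy ykog lvpjr jkdor kog erb ign
Hunk 3: at line 3 remove [jkdor] add [znw,pozk,telfo] -> 10 lines: bvxst ygrgy ykog lvpjr znw pozk telfo kog erb ign
Hunk 4: at line 2 remove [lvpjr,znw,pozk] add [nax] -> 8 lines: bvxst ygrgy ykog nax telfo kog erb ign
Hunk 5: at line 2 remove [ykog,nax,telfo] add [dge,qll] -> 7 lines: bvxst ygrgy dge qll kog erb ign
Final line count: 7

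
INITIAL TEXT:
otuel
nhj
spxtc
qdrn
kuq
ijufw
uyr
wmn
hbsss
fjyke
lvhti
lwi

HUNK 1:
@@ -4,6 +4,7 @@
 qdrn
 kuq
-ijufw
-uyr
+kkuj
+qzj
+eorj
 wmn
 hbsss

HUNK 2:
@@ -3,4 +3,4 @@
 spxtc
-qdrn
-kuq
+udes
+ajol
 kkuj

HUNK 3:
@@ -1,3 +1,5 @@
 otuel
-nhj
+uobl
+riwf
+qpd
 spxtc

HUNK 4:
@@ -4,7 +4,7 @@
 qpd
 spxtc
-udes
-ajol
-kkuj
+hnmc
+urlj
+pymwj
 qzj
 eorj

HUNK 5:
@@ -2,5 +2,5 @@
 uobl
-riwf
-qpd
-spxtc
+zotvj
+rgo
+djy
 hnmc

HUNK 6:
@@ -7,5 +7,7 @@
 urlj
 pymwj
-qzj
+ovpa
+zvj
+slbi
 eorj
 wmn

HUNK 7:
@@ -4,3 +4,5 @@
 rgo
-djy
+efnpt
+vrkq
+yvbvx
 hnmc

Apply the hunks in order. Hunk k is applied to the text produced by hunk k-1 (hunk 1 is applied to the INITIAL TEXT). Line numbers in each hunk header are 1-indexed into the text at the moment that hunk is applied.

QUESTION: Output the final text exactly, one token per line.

Hunk 1: at line 4 remove [ijufw,uyr] add [kkuj,qzj,eorj] -> 13 lines: otuel nhj spxtc qdrn kuq kkuj qzj eorj wmn hbsss fjyke lvhti lwi
Hunk 2: at line 3 remove [qdrn,kuq] add [udes,ajol] -> 13 lines: otuel nhj spxtc udes ajol kkuj qzj eorj wmn hbsss fjyke lvhti lwi
Hunk 3: at line 1 remove [nhj] add [uobl,riwf,qpd] -> 15 lines: otuel uobl riwf qpd spxtc udes ajol kkuj qzj eorj wmn hbsss fjyke lvhti lwi
Hunk 4: at line 4 remove [udes,ajol,kkuj] add [hnmc,urlj,pymwj] -> 15 lines: otuel uobl riwf qpd spxtc hnmc urlj pymwj qzj eorj wmn hbsss fjyke lvhti lwi
Hunk 5: at line 2 remove [riwf,qpd,spxtc] add [zotvj,rgo,djy] -> 15 lines: otuel uobl zotvj rgo djy hnmc urlj pymwj qzj eorj wmn hbsss fjyke lvhti lwi
Hunk 6: at line 7 remove [qzj] add [ovpa,zvj,slbi] -> 17 lines: otuel uobl zotvj rgo djy hnmc urlj pymwj ovpa zvj slbi eorj wmn hbsss fjyke lvhti lwi
Hunk 7: at line 4 remove [djy] add [efnpt,vrkq,yvbvx] -> 19 lines: otuel uobl zotvj rgo efnpt vrkq yvbvx hnmc urlj pymwj ovpa zvj slbi eorj wmn hbsss fjyke lvhti lwi

Answer: otuel
uobl
zotvj
rgo
efnpt
vrkq
yvbvx
hnmc
urlj
pymwj
ovpa
zvj
slbi
eorj
wmn
hbsss
fjyke
lvhti
lwi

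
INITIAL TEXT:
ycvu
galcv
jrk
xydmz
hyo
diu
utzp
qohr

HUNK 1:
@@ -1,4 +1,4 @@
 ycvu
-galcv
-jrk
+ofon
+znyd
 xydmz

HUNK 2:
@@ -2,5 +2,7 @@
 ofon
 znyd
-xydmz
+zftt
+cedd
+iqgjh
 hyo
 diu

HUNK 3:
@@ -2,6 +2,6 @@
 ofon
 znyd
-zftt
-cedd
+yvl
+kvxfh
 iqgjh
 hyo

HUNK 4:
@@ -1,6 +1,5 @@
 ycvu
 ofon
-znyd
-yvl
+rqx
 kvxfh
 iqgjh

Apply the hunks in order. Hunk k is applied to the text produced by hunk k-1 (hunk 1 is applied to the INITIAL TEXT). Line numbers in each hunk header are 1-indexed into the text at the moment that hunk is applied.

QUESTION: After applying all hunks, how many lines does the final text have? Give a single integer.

Answer: 9

Derivation:
Hunk 1: at line 1 remove [galcv,jrk] add [ofon,znyd] -> 8 lines: ycvu ofon znyd xydmz hyo diu utzp qohr
Hunk 2: at line 2 remove [xydmz] add [zftt,cedd,iqgjh] -> 10 lines: ycvu ofon znyd zftt cedd iqgjh hyo diu utzp qohr
Hunk 3: at line 2 remove [zftt,cedd] add [yvl,kvxfh] -> 10 lines: ycvu ofon znyd yvl kvxfh iqgjh hyo diu utzp qohr
Hunk 4: at line 1 remove [znyd,yvl] add [rqx] -> 9 lines: ycvu ofon rqx kvxfh iqgjh hyo diu utzp qohr
Final line count: 9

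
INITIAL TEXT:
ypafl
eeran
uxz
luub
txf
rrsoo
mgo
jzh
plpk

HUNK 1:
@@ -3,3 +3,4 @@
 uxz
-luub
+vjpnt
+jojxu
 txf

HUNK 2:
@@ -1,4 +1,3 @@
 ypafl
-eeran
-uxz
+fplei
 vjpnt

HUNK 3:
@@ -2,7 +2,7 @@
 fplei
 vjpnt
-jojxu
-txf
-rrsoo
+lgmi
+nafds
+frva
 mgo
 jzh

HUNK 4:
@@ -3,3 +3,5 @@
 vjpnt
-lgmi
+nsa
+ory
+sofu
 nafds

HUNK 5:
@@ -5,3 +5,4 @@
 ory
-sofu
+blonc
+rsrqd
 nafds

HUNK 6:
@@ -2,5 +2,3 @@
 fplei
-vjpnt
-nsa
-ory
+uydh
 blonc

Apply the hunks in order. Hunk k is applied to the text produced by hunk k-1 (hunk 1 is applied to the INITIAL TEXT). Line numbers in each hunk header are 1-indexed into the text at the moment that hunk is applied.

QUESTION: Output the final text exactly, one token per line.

Answer: ypafl
fplei
uydh
blonc
rsrqd
nafds
frva
mgo
jzh
plpk

Derivation:
Hunk 1: at line 3 remove [luub] add [vjpnt,jojxu] -> 10 lines: ypafl eeran uxz vjpnt jojxu txf rrsoo mgo jzh plpk
Hunk 2: at line 1 remove [eeran,uxz] add [fplei] -> 9 lines: ypafl fplei vjpnt jojxu txf rrsoo mgo jzh plpk
Hunk 3: at line 2 remove [jojxu,txf,rrsoo] add [lgmi,nafds,frva] -> 9 lines: ypafl fplei vjpnt lgmi nafds frva mgo jzh plpk
Hunk 4: at line 3 remove [lgmi] add [nsa,ory,sofu] -> 11 lines: ypafl fplei vjpnt nsa ory sofu nafds frva mgo jzh plpk
Hunk 5: at line 5 remove [sofu] add [blonc,rsrqd] -> 12 lines: ypafl fplei vjpnt nsa ory blonc rsrqd nafds frva mgo jzh plpk
Hunk 6: at line 2 remove [vjpnt,nsa,ory] add [uydh] -> 10 lines: ypafl fplei uydh blonc rsrqd nafds frva mgo jzh plpk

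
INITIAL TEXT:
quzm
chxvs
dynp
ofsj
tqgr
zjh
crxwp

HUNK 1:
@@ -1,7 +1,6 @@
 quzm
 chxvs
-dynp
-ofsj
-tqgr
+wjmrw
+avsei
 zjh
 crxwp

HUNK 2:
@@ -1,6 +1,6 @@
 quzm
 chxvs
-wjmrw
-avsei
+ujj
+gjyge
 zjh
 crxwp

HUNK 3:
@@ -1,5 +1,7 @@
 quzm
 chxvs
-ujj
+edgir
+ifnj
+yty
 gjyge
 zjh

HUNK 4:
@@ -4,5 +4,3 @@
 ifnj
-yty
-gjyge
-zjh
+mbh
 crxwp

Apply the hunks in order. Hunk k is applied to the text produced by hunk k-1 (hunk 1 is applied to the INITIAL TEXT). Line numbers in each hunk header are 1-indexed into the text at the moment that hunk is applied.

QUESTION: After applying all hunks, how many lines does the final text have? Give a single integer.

Answer: 6

Derivation:
Hunk 1: at line 1 remove [dynp,ofsj,tqgr] add [wjmrw,avsei] -> 6 lines: quzm chxvs wjmrw avsei zjh crxwp
Hunk 2: at line 1 remove [wjmrw,avsei] add [ujj,gjyge] -> 6 lines: quzm chxvs ujj gjyge zjh crxwp
Hunk 3: at line 1 remove [ujj] add [edgir,ifnj,yty] -> 8 lines: quzm chxvs edgir ifnj yty gjyge zjh crxwp
Hunk 4: at line 4 remove [yty,gjyge,zjh] add [mbh] -> 6 lines: quzm chxvs edgir ifnj mbh crxwp
Final line count: 6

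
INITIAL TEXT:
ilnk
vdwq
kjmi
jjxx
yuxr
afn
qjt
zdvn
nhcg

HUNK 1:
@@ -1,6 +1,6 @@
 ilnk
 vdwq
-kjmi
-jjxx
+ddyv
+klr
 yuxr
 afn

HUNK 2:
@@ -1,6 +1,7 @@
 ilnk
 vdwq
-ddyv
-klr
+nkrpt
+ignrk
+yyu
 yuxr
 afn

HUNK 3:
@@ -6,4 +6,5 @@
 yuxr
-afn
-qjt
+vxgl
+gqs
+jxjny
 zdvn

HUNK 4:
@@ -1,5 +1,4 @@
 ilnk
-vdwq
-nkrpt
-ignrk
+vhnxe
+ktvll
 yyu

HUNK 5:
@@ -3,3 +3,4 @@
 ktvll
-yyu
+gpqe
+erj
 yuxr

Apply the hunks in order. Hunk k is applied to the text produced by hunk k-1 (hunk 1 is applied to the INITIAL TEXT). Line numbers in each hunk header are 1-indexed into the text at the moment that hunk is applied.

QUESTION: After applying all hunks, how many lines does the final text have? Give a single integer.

Hunk 1: at line 1 remove [kjmi,jjxx] add [ddyv,klr] -> 9 lines: ilnk vdwq ddyv klr yuxr afn qjt zdvn nhcg
Hunk 2: at line 1 remove [ddyv,klr] add [nkrpt,ignrk,yyu] -> 10 lines: ilnk vdwq nkrpt ignrk yyu yuxr afn qjt zdvn nhcg
Hunk 3: at line 6 remove [afn,qjt] add [vxgl,gqs,jxjny] -> 11 lines: ilnk vdwq nkrpt ignrk yyu yuxr vxgl gqs jxjny zdvn nhcg
Hunk 4: at line 1 remove [vdwq,nkrpt,ignrk] add [vhnxe,ktvll] -> 10 lines: ilnk vhnxe ktvll yyu yuxr vxgl gqs jxjny zdvn nhcg
Hunk 5: at line 3 remove [yyu] add [gpqe,erj] -> 11 lines: ilnk vhnxe ktvll gpqe erj yuxr vxgl gqs jxjny zdvn nhcg
Final line count: 11

Answer: 11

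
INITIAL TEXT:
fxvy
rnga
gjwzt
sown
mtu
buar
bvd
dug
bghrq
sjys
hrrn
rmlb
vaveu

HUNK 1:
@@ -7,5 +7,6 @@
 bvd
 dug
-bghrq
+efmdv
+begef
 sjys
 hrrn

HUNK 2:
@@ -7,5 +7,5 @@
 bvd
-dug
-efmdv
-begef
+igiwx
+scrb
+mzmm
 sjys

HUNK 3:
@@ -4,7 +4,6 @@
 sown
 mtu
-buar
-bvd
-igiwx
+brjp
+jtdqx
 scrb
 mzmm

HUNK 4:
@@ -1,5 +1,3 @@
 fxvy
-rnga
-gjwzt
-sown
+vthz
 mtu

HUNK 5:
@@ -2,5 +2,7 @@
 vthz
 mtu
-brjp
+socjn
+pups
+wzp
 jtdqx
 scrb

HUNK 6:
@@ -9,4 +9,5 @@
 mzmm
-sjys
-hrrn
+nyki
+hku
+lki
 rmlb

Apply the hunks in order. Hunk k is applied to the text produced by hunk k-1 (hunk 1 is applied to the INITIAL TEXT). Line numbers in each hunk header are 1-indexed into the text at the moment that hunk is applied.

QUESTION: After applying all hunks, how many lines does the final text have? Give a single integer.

Hunk 1: at line 7 remove [bghrq] add [efmdv,begef] -> 14 lines: fxvy rnga gjwzt sown mtu buar bvd dug efmdv begef sjys hrrn rmlb vaveu
Hunk 2: at line 7 remove [dug,efmdv,begef] add [igiwx,scrb,mzmm] -> 14 lines: fxvy rnga gjwzt sown mtu buar bvd igiwx scrb mzmm sjys hrrn rmlb vaveu
Hunk 3: at line 4 remove [buar,bvd,igiwx] add [brjp,jtdqx] -> 13 lines: fxvy rnga gjwzt sown mtu brjp jtdqx scrb mzmm sjys hrrn rmlb vaveu
Hunk 4: at line 1 remove [rnga,gjwzt,sown] add [vthz] -> 11 lines: fxvy vthz mtu brjp jtdqx scrb mzmm sjys hrrn rmlb vaveu
Hunk 5: at line 2 remove [brjp] add [socjn,pups,wzp] -> 13 lines: fxvy vthz mtu socjn pups wzp jtdqx scrb mzmm sjys hrrn rmlb vaveu
Hunk 6: at line 9 remove [sjys,hrrn] add [nyki,hku,lki] -> 14 lines: fxvy vthz mtu socjn pups wzp jtdqx scrb mzmm nyki hku lki rmlb vaveu
Final line count: 14

Answer: 14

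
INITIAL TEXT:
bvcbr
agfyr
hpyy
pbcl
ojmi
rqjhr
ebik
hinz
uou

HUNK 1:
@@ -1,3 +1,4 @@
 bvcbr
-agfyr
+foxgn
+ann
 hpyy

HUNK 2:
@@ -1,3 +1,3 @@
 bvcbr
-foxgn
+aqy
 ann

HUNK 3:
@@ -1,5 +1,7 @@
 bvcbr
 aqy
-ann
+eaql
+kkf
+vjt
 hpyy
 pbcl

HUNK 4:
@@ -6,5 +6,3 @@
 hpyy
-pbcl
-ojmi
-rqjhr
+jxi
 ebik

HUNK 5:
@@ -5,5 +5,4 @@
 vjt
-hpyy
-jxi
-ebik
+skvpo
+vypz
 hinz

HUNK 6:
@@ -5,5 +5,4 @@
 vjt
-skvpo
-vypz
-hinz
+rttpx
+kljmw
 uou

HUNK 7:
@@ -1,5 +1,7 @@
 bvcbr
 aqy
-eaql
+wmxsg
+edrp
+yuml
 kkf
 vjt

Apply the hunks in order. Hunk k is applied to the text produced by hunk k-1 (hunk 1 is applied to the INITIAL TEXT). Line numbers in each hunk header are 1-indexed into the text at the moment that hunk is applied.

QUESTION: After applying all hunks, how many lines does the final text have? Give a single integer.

Answer: 10

Derivation:
Hunk 1: at line 1 remove [agfyr] add [foxgn,ann] -> 10 lines: bvcbr foxgn ann hpyy pbcl ojmi rqjhr ebik hinz uou
Hunk 2: at line 1 remove [foxgn] add [aqy] -> 10 lines: bvcbr aqy ann hpyy pbcl ojmi rqjhr ebik hinz uou
Hunk 3: at line 1 remove [ann] add [eaql,kkf,vjt] -> 12 lines: bvcbr aqy eaql kkf vjt hpyy pbcl ojmi rqjhr ebik hinz uou
Hunk 4: at line 6 remove [pbcl,ojmi,rqjhr] add [jxi] -> 10 lines: bvcbr aqy eaql kkf vjt hpyy jxi ebik hinz uou
Hunk 5: at line 5 remove [hpyy,jxi,ebik] add [skvpo,vypz] -> 9 lines: bvcbr aqy eaql kkf vjt skvpo vypz hinz uou
Hunk 6: at line 5 remove [skvpo,vypz,hinz] add [rttpx,kljmw] -> 8 lines: bvcbr aqy eaql kkf vjt rttpx kljmw uou
Hunk 7: at line 1 remove [eaql] add [wmxsg,edrp,yuml] -> 10 lines: bvcbr aqy wmxsg edrp yuml kkf vjt rttpx kljmw uou
Final line count: 10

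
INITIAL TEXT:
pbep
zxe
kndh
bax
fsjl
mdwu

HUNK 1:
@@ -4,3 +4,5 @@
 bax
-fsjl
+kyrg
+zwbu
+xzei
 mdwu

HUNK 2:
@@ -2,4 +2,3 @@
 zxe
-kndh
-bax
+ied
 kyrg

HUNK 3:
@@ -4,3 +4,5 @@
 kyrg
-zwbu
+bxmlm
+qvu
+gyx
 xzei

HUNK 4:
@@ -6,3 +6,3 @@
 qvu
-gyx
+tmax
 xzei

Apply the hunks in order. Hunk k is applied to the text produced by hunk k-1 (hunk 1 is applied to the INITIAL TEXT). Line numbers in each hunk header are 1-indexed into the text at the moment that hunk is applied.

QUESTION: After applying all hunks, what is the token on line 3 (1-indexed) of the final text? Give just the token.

Answer: ied

Derivation:
Hunk 1: at line 4 remove [fsjl] add [kyrg,zwbu,xzei] -> 8 lines: pbep zxe kndh bax kyrg zwbu xzei mdwu
Hunk 2: at line 2 remove [kndh,bax] add [ied] -> 7 lines: pbep zxe ied kyrg zwbu xzei mdwu
Hunk 3: at line 4 remove [zwbu] add [bxmlm,qvu,gyx] -> 9 lines: pbep zxe ied kyrg bxmlm qvu gyx xzei mdwu
Hunk 4: at line 6 remove [gyx] add [tmax] -> 9 lines: pbep zxe ied kyrg bxmlm qvu tmax xzei mdwu
Final line 3: ied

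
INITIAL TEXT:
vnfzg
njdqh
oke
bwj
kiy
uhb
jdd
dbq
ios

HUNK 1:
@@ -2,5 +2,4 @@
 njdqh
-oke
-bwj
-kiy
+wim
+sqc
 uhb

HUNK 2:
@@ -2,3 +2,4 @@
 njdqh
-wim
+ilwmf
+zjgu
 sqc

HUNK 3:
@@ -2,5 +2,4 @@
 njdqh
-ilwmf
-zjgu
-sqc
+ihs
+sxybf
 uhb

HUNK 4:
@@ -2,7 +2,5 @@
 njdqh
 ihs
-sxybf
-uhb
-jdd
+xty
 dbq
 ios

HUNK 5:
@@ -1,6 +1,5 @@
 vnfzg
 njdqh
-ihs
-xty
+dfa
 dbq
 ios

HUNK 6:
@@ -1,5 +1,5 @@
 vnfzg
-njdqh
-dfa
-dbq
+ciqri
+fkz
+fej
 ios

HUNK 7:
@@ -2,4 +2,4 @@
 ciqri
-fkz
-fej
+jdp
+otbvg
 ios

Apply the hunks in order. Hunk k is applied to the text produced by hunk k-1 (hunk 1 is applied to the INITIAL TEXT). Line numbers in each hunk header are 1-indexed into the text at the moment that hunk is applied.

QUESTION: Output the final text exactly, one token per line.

Hunk 1: at line 2 remove [oke,bwj,kiy] add [wim,sqc] -> 8 lines: vnfzg njdqh wim sqc uhb jdd dbq ios
Hunk 2: at line 2 remove [wim] add [ilwmf,zjgu] -> 9 lines: vnfzg njdqh ilwmf zjgu sqc uhb jdd dbq ios
Hunk 3: at line 2 remove [ilwmf,zjgu,sqc] add [ihs,sxybf] -> 8 lines: vnfzg njdqh ihs sxybf uhb jdd dbq ios
Hunk 4: at line 2 remove [sxybf,uhb,jdd] add [xty] -> 6 lines: vnfzg njdqh ihs xty dbq ios
Hunk 5: at line 1 remove [ihs,xty] add [dfa] -> 5 lines: vnfzg njdqh dfa dbq ios
Hunk 6: at line 1 remove [njdqh,dfa,dbq] add [ciqri,fkz,fej] -> 5 lines: vnfzg ciqri fkz fej ios
Hunk 7: at line 2 remove [fkz,fej] add [jdp,otbvg] -> 5 lines: vnfzg ciqri jdp otbvg ios

Answer: vnfzg
ciqri
jdp
otbvg
ios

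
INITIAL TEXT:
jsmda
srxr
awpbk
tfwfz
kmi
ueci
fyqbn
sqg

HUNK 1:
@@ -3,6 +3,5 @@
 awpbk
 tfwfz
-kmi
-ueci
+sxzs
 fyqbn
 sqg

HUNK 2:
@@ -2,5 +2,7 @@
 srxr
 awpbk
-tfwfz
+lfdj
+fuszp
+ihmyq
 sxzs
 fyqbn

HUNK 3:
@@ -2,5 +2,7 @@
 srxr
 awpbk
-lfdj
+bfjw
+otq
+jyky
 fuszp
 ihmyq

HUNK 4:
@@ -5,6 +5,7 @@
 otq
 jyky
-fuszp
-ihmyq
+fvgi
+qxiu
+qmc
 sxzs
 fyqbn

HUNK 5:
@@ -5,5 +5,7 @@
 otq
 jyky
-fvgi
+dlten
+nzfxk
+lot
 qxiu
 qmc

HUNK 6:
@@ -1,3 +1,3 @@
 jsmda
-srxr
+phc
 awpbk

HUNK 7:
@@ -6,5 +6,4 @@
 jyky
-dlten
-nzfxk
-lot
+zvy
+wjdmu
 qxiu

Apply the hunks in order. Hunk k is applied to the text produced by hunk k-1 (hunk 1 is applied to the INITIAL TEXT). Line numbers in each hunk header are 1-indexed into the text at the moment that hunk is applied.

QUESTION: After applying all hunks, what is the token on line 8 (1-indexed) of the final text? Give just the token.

Hunk 1: at line 3 remove [kmi,ueci] add [sxzs] -> 7 lines: jsmda srxr awpbk tfwfz sxzs fyqbn sqg
Hunk 2: at line 2 remove [tfwfz] add [lfdj,fuszp,ihmyq] -> 9 lines: jsmda srxr awpbk lfdj fuszp ihmyq sxzs fyqbn sqg
Hunk 3: at line 2 remove [lfdj] add [bfjw,otq,jyky] -> 11 lines: jsmda srxr awpbk bfjw otq jyky fuszp ihmyq sxzs fyqbn sqg
Hunk 4: at line 5 remove [fuszp,ihmyq] add [fvgi,qxiu,qmc] -> 12 lines: jsmda srxr awpbk bfjw otq jyky fvgi qxiu qmc sxzs fyqbn sqg
Hunk 5: at line 5 remove [fvgi] add [dlten,nzfxk,lot] -> 14 lines: jsmda srxr awpbk bfjw otq jyky dlten nzfxk lot qxiu qmc sxzs fyqbn sqg
Hunk 6: at line 1 remove [srxr] add [phc] -> 14 lines: jsmda phc awpbk bfjw otq jyky dlten nzfxk lot qxiu qmc sxzs fyqbn sqg
Hunk 7: at line 6 remove [dlten,nzfxk,lot] add [zvy,wjdmu] -> 13 lines: jsmda phc awpbk bfjw otq jyky zvy wjdmu qxiu qmc sxzs fyqbn sqg
Final line 8: wjdmu

Answer: wjdmu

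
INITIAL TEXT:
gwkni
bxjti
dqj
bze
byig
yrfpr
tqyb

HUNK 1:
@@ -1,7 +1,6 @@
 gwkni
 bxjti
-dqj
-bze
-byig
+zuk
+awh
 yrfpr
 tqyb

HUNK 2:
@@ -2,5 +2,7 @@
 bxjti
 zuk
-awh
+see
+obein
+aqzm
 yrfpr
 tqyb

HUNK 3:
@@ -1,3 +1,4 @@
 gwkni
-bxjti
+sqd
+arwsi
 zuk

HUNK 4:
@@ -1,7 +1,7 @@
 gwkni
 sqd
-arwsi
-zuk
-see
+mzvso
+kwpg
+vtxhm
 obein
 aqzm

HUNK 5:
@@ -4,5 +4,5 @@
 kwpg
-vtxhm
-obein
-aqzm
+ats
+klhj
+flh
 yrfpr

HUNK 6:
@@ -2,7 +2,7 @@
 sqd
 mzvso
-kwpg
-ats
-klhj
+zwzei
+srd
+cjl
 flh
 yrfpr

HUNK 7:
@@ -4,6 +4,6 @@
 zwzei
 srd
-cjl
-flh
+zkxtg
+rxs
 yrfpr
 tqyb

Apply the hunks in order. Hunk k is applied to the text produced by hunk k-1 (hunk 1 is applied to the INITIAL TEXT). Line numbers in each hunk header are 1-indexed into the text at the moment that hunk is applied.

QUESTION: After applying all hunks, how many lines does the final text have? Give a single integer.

Hunk 1: at line 1 remove [dqj,bze,byig] add [zuk,awh] -> 6 lines: gwkni bxjti zuk awh yrfpr tqyb
Hunk 2: at line 2 remove [awh] add [see,obein,aqzm] -> 8 lines: gwkni bxjti zuk see obein aqzm yrfpr tqyb
Hunk 3: at line 1 remove [bxjti] add [sqd,arwsi] -> 9 lines: gwkni sqd arwsi zuk see obein aqzm yrfpr tqyb
Hunk 4: at line 1 remove [arwsi,zuk,see] add [mzvso,kwpg,vtxhm] -> 9 lines: gwkni sqd mzvso kwpg vtxhm obein aqzm yrfpr tqyb
Hunk 5: at line 4 remove [vtxhm,obein,aqzm] add [ats,klhj,flh] -> 9 lines: gwkni sqd mzvso kwpg ats klhj flh yrfpr tqyb
Hunk 6: at line 2 remove [kwpg,ats,klhj] add [zwzei,srd,cjl] -> 9 lines: gwkni sqd mzvso zwzei srd cjl flh yrfpr tqyb
Hunk 7: at line 4 remove [cjl,flh] add [zkxtg,rxs] -> 9 lines: gwkni sqd mzvso zwzei srd zkxtg rxs yrfpr tqyb
Final line count: 9

Answer: 9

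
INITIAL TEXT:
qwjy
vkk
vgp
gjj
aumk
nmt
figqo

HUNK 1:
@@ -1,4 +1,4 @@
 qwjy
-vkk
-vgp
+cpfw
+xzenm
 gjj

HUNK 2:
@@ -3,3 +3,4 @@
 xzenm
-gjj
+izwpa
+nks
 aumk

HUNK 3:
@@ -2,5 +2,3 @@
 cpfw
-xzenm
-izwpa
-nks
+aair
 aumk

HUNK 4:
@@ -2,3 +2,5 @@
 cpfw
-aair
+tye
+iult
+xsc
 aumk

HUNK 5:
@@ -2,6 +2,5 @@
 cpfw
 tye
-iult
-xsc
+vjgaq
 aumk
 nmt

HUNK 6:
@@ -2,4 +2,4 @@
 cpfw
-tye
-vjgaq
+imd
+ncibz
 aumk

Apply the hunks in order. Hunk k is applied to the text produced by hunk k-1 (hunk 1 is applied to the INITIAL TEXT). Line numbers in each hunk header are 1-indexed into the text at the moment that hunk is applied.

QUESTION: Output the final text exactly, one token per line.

Answer: qwjy
cpfw
imd
ncibz
aumk
nmt
figqo

Derivation:
Hunk 1: at line 1 remove [vkk,vgp] add [cpfw,xzenm] -> 7 lines: qwjy cpfw xzenm gjj aumk nmt figqo
Hunk 2: at line 3 remove [gjj] add [izwpa,nks] -> 8 lines: qwjy cpfw xzenm izwpa nks aumk nmt figqo
Hunk 3: at line 2 remove [xzenm,izwpa,nks] add [aair] -> 6 lines: qwjy cpfw aair aumk nmt figqo
Hunk 4: at line 2 remove [aair] add [tye,iult,xsc] -> 8 lines: qwjy cpfw tye iult xsc aumk nmt figqo
Hunk 5: at line 2 remove [iult,xsc] add [vjgaq] -> 7 lines: qwjy cpfw tye vjgaq aumk nmt figqo
Hunk 6: at line 2 remove [tye,vjgaq] add [imd,ncibz] -> 7 lines: qwjy cpfw imd ncibz aumk nmt figqo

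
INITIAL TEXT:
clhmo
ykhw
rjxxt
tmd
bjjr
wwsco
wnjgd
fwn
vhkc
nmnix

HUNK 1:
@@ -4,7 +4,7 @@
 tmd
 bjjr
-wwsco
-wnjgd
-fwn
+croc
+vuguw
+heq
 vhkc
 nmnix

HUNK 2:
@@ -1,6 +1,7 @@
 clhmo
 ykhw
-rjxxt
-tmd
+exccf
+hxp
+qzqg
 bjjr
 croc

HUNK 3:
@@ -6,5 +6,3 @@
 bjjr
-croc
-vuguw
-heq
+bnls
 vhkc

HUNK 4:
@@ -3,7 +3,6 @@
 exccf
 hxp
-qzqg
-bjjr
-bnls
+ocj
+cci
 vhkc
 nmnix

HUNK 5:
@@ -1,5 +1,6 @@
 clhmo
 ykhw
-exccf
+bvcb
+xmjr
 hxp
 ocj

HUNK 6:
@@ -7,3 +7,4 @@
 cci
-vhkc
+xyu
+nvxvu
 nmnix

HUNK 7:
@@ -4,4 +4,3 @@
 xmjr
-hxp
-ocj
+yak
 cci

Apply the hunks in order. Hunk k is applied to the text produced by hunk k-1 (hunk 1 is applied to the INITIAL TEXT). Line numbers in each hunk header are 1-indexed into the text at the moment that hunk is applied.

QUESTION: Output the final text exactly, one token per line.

Hunk 1: at line 4 remove [wwsco,wnjgd,fwn] add [croc,vuguw,heq] -> 10 lines: clhmo ykhw rjxxt tmd bjjr croc vuguw heq vhkc nmnix
Hunk 2: at line 1 remove [rjxxt,tmd] add [exccf,hxp,qzqg] -> 11 lines: clhmo ykhw exccf hxp qzqg bjjr croc vuguw heq vhkc nmnix
Hunk 3: at line 6 remove [croc,vuguw,heq] add [bnls] -> 9 lines: clhmo ykhw exccf hxp qzqg bjjr bnls vhkc nmnix
Hunk 4: at line 3 remove [qzqg,bjjr,bnls] add [ocj,cci] -> 8 lines: clhmo ykhw exccf hxp ocj cci vhkc nmnix
Hunk 5: at line 1 remove [exccf] add [bvcb,xmjr] -> 9 lines: clhmo ykhw bvcb xmjr hxp ocj cci vhkc nmnix
Hunk 6: at line 7 remove [vhkc] add [xyu,nvxvu] -> 10 lines: clhmo ykhw bvcb xmjr hxp ocj cci xyu nvxvu nmnix
Hunk 7: at line 4 remove [hxp,ocj] add [yak] -> 9 lines: clhmo ykhw bvcb xmjr yak cci xyu nvxvu nmnix

Answer: clhmo
ykhw
bvcb
xmjr
yak
cci
xyu
nvxvu
nmnix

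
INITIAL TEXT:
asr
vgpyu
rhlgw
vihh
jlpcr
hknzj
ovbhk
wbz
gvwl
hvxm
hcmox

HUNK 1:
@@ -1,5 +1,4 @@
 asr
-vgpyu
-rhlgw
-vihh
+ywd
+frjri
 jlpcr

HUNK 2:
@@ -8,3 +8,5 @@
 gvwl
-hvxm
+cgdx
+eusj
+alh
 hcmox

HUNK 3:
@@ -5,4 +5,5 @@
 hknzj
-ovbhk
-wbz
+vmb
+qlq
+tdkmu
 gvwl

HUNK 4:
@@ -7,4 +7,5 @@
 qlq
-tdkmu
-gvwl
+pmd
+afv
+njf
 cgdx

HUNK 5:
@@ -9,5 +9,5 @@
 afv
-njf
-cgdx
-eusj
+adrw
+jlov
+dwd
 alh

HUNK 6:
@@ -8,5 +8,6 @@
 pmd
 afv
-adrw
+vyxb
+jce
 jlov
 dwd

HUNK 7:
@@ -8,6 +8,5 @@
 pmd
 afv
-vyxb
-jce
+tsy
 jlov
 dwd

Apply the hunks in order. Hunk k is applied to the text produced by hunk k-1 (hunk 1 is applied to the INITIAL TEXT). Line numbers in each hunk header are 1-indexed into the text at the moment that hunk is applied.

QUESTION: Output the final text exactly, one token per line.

Answer: asr
ywd
frjri
jlpcr
hknzj
vmb
qlq
pmd
afv
tsy
jlov
dwd
alh
hcmox

Derivation:
Hunk 1: at line 1 remove [vgpyu,rhlgw,vihh] add [ywd,frjri] -> 10 lines: asr ywd frjri jlpcr hknzj ovbhk wbz gvwl hvxm hcmox
Hunk 2: at line 8 remove [hvxm] add [cgdx,eusj,alh] -> 12 lines: asr ywd frjri jlpcr hknzj ovbhk wbz gvwl cgdx eusj alh hcmox
Hunk 3: at line 5 remove [ovbhk,wbz] add [vmb,qlq,tdkmu] -> 13 lines: asr ywd frjri jlpcr hknzj vmb qlq tdkmu gvwl cgdx eusj alh hcmox
Hunk 4: at line 7 remove [tdkmu,gvwl] add [pmd,afv,njf] -> 14 lines: asr ywd frjri jlpcr hknzj vmb qlq pmd afv njf cgdx eusj alh hcmox
Hunk 5: at line 9 remove [njf,cgdx,eusj] add [adrw,jlov,dwd] -> 14 lines: asr ywd frjri jlpcr hknzj vmb qlq pmd afv adrw jlov dwd alh hcmox
Hunk 6: at line 8 remove [adrw] add [vyxb,jce] -> 15 lines: asr ywd frjri jlpcr hknzj vmb qlq pmd afv vyxb jce jlov dwd alh hcmox
Hunk 7: at line 8 remove [vyxb,jce] add [tsy] -> 14 lines: asr ywd frjri jlpcr hknzj vmb qlq pmd afv tsy jlov dwd alh hcmox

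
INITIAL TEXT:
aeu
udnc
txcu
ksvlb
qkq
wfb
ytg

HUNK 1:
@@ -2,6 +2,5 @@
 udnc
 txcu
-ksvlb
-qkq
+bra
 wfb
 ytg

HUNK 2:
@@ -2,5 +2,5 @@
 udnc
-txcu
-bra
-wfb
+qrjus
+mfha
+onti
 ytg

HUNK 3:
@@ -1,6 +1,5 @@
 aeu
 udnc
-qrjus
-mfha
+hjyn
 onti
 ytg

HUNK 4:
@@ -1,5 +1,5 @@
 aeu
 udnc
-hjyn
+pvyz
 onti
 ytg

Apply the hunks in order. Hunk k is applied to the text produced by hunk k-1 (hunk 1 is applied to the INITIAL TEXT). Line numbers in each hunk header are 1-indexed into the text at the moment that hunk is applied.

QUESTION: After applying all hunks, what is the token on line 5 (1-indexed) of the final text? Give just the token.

Hunk 1: at line 2 remove [ksvlb,qkq] add [bra] -> 6 lines: aeu udnc txcu bra wfb ytg
Hunk 2: at line 2 remove [txcu,bra,wfb] add [qrjus,mfha,onti] -> 6 lines: aeu udnc qrjus mfha onti ytg
Hunk 3: at line 1 remove [qrjus,mfha] add [hjyn] -> 5 lines: aeu udnc hjyn onti ytg
Hunk 4: at line 1 remove [hjyn] add [pvyz] -> 5 lines: aeu udnc pvyz onti ytg
Final line 5: ytg

Answer: ytg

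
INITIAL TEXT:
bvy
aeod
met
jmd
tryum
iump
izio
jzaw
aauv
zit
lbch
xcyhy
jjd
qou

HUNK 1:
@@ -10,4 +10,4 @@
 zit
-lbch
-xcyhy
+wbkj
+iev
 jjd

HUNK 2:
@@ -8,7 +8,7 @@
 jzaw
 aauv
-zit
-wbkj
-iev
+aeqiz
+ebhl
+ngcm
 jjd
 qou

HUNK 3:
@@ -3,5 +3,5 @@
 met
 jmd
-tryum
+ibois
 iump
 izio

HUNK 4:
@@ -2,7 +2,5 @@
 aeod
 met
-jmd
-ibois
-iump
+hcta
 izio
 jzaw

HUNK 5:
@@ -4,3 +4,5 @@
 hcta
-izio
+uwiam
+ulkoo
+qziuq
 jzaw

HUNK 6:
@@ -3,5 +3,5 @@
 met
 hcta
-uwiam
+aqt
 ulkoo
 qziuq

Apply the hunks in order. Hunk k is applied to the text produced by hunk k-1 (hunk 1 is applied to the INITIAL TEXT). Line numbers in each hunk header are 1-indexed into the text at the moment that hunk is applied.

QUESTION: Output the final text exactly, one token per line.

Answer: bvy
aeod
met
hcta
aqt
ulkoo
qziuq
jzaw
aauv
aeqiz
ebhl
ngcm
jjd
qou

Derivation:
Hunk 1: at line 10 remove [lbch,xcyhy] add [wbkj,iev] -> 14 lines: bvy aeod met jmd tryum iump izio jzaw aauv zit wbkj iev jjd qou
Hunk 2: at line 8 remove [zit,wbkj,iev] add [aeqiz,ebhl,ngcm] -> 14 lines: bvy aeod met jmd tryum iump izio jzaw aauv aeqiz ebhl ngcm jjd qou
Hunk 3: at line 3 remove [tryum] add [ibois] -> 14 lines: bvy aeod met jmd ibois iump izio jzaw aauv aeqiz ebhl ngcm jjd qou
Hunk 4: at line 2 remove [jmd,ibois,iump] add [hcta] -> 12 lines: bvy aeod met hcta izio jzaw aauv aeqiz ebhl ngcm jjd qou
Hunk 5: at line 4 remove [izio] add [uwiam,ulkoo,qziuq] -> 14 lines: bvy aeod met hcta uwiam ulkoo qziuq jzaw aauv aeqiz ebhl ngcm jjd qou
Hunk 6: at line 3 remove [uwiam] add [aqt] -> 14 lines: bvy aeod met hcta aqt ulkoo qziuq jzaw aauv aeqiz ebhl ngcm jjd qou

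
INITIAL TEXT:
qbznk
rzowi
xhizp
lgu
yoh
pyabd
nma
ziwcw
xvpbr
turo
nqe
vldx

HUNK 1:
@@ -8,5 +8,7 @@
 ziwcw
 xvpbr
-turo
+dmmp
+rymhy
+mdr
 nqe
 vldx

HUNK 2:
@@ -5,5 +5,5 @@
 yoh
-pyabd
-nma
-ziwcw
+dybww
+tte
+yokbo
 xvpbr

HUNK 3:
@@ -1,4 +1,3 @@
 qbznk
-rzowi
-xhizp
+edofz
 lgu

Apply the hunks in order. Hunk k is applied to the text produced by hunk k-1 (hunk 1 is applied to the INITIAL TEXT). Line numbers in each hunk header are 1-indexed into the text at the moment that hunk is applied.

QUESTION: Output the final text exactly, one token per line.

Hunk 1: at line 8 remove [turo] add [dmmp,rymhy,mdr] -> 14 lines: qbznk rzowi xhizp lgu yoh pyabd nma ziwcw xvpbr dmmp rymhy mdr nqe vldx
Hunk 2: at line 5 remove [pyabd,nma,ziwcw] add [dybww,tte,yokbo] -> 14 lines: qbznk rzowi xhizp lgu yoh dybww tte yokbo xvpbr dmmp rymhy mdr nqe vldx
Hunk 3: at line 1 remove [rzowi,xhizp] add [edofz] -> 13 lines: qbznk edofz lgu yoh dybww tte yokbo xvpbr dmmp rymhy mdr nqe vldx

Answer: qbznk
edofz
lgu
yoh
dybww
tte
yokbo
xvpbr
dmmp
rymhy
mdr
nqe
vldx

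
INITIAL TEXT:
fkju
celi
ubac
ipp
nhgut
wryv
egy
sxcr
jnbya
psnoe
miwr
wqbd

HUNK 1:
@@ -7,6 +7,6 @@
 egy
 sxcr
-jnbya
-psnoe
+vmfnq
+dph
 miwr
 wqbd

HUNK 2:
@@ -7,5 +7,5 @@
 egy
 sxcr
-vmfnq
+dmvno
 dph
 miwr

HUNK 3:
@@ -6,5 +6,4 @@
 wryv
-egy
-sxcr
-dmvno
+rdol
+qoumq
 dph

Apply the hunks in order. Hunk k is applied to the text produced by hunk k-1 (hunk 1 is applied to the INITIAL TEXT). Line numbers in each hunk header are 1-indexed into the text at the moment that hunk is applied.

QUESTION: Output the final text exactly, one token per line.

Hunk 1: at line 7 remove [jnbya,psnoe] add [vmfnq,dph] -> 12 lines: fkju celi ubac ipp nhgut wryv egy sxcr vmfnq dph miwr wqbd
Hunk 2: at line 7 remove [vmfnq] add [dmvno] -> 12 lines: fkju celi ubac ipp nhgut wryv egy sxcr dmvno dph miwr wqbd
Hunk 3: at line 6 remove [egy,sxcr,dmvno] add [rdol,qoumq] -> 11 lines: fkju celi ubac ipp nhgut wryv rdol qoumq dph miwr wqbd

Answer: fkju
celi
ubac
ipp
nhgut
wryv
rdol
qoumq
dph
miwr
wqbd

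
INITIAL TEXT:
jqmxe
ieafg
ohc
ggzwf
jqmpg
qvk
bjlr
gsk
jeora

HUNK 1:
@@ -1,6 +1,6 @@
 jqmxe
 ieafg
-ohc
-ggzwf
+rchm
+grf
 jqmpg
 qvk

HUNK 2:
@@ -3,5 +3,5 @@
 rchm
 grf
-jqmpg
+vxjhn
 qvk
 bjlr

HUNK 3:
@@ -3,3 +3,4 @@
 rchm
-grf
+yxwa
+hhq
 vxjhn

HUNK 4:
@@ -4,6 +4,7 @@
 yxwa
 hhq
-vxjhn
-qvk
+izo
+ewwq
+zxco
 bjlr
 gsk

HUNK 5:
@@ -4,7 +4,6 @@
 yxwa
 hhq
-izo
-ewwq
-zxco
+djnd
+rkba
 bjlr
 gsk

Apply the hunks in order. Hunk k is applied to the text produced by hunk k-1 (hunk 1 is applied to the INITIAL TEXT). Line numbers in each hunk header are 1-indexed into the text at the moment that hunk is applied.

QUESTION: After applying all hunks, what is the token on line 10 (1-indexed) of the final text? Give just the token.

Answer: jeora

Derivation:
Hunk 1: at line 1 remove [ohc,ggzwf] add [rchm,grf] -> 9 lines: jqmxe ieafg rchm grf jqmpg qvk bjlr gsk jeora
Hunk 2: at line 3 remove [jqmpg] add [vxjhn] -> 9 lines: jqmxe ieafg rchm grf vxjhn qvk bjlr gsk jeora
Hunk 3: at line 3 remove [grf] add [yxwa,hhq] -> 10 lines: jqmxe ieafg rchm yxwa hhq vxjhn qvk bjlr gsk jeora
Hunk 4: at line 4 remove [vxjhn,qvk] add [izo,ewwq,zxco] -> 11 lines: jqmxe ieafg rchm yxwa hhq izo ewwq zxco bjlr gsk jeora
Hunk 5: at line 4 remove [izo,ewwq,zxco] add [djnd,rkba] -> 10 lines: jqmxe ieafg rchm yxwa hhq djnd rkba bjlr gsk jeora
Final line 10: jeora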